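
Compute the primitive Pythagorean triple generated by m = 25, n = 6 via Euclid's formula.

a = m² - n² = 25² - 6² = 625 - 36 = 589
b = 2mn = 2·25·6 = 300
c = m² + n² = 625 + 36 = 661
Verify: 589² + 300² = 346921 + 90000 = 436921 = 661² ✓

(589, 300, 661)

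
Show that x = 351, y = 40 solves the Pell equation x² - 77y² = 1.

Compute x² = 351² = 123201
Compute 77y² = 77·40² = 77·1600 = 123200
x² - 77y² = 123201 - 123200 = 1
Since this equals 1, (351, 40) is a solution.

Yes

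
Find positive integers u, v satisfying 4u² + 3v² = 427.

Try small values of u and check whether (427 - 4u²)/3 is a perfect square.
u = 10: 4·10² = 400, so 3v² = 427 - 400 = 27, giving v² = 9, v = 3.
Check: 4·10² + 3·3² = 400 + 27 = 427 ✓

u = 10, v = 3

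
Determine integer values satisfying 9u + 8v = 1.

Step 1: Check solvability.
gcd(9, 8) = 1
Since 1 divides 1, solutions exist.

Step 2: Apply extended Euclidean algorithm to find gcd.
We find integers such that 9*x0 + 8*y0 = 1

Step 3: Scale the particular solution.
Multiply by 1/1 = 1:
u = 1, v = -1

Step 4: Verify.
9*(1) + 8*(-1) = 1 = 1 ✓

u = 1, v = -1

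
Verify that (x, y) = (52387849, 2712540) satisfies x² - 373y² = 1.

Compute x² = 52387849² = 2744486722846801
Compute 373y² = 373·2712540² = 373·7357873251600 = 2744486722846800
x² - 373y² = 2744486722846801 - 2744486722846800 = 1
Since this equals 1, (52387849, 2712540) is a solution.

Yes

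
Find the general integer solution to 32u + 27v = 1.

Step 1: Compute gcd(32, 27) = 1.
Since 1 divides 1, solutions exist.

Step 2: Find a particular solution using extended Euclidean algorithm.
We get u₀ = 11, v₀ = -13.
Check: 32*11 + 27*-13 = 1 = 1 ✓

Step 3: Write the general solution.
u = 11 + (27/1)t = 11 + 27t
v = -13 - (32/1)t = -13 - 32t
for any integer t.

u = 11 + 27t, v = -13 - 32t for integer t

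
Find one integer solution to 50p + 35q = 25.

Step 1: Check solvability.
gcd(50, 35) = 5
Since 5 divides 25, solutions exist.

Step 2: Apply extended Euclidean algorithm to find gcd.
We find integers such that 50*x0 + 35*y0 = 5

Step 3: Scale the particular solution.
Multiply by 25/5 = 5:
p = -10, q = 15

Step 4: Verify.
50*(-10) + 35*(15) = 25 = 25 ✓

p = -10, q = 15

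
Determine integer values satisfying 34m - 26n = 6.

Step 1: Check solvability.
gcd(34, 26) = 2
Since 2 divides 6, solutions exist.

Step 2: Apply extended Euclidean algorithm to find gcd.
We find integers such that 34*x0 + 26*y0 = 2

Step 3: Scale the particular solution.
Multiply by 6/2 = 3:
m = -9, n = -12

Step 4: Verify.
34*(-9) - 26*(-12) = 6 = 6 ✓

m = -9, n = -12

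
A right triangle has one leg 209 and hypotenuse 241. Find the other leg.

b² = c² - a² = 58081 - 43681 = 14400
b = 120

120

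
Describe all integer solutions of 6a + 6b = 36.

Step 1: Compute gcd(6, 6) = 6.
Since 6 divides 36, solutions exist.

Step 2: Find a particular solution using extended Euclidean algorithm.
We get a₀ = 0, b₀ = 6.
Check: 6*0 + 6*6 = 36 = 36 ✓

Step 3: Write the general solution.
a = 0 + (6/6)t = 0 + 1t
b = 6 - (6/6)t = 6 - 1t
for any integer t.

a = 0 + 1t, b = 6 - 1t for integer t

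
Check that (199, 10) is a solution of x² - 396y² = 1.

Compute x² = 199² = 39601
Compute 396y² = 396·10² = 396·100 = 39600
x² - 396y² = 39601 - 39600 = 1
Since this equals 1, (199, 10) is a solution.

Yes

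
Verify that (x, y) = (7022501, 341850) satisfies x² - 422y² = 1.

Compute x² = 7022501² = 49315520295001
Compute 422y² = 422·341850² = 422·116861422500 = 49315520295000
x² - 422y² = 49315520295001 - 49315520295000 = 1
Since this equals 1, (7022501, 341850) is a solution.

Yes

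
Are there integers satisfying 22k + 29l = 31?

Step 1: Compute gcd(22, 29).
gcd(22, 29) = 1

Step 2: Check divisibility.
Does 1 divide 31? 31 = 1 x 31, so yes.

By the theorem on linear Diophantine equations, 22k + 29l = 31 has integer solutions if and only if gcd(22, 29) divides 31. Since 1 | 31, solutions exist.

Yes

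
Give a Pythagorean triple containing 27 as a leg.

We need the other leg and hypotenuse such that 27² + x² = c².
Take x = 364, c = 365: 27² + 364² = 729 + 132496 = 133225 = 365² ✓
Triple: (27, 364, 365)

(27, 364, 365)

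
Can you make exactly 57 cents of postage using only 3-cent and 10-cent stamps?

We need non-negative x, y with 3x + 10y = 57.
gcd(3, 10) = 1 divides 57, so integer solutions exist.
Search for a non-negative one: x = 9 gives 10y = 57 - 27 = 30, so y = 3.
Check: 3·9 + 10·3 = 57 ✓

Yes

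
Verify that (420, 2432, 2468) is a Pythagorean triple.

Compute a² + b²:
420² + 2432² = 176400 + 5914624 = 6091024
Compute c²:
2468² = 6091024
Since 6091024 = 6091024, it is a Pythagorean triple.

Yes, it is a Pythagorean triple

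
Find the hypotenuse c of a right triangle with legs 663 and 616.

c² = a² + b² = 663² + 616² = 439569 + 379456 = 819025
c = sqrt(819025) = 905

905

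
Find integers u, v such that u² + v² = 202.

We need to find integers u, v > 0 such that u² + v² = 202.
Trying u = 9: v² = 202 - 9² = 202 - 81 = 121
v = 11
Check: 9² + 11² = 81 + 121 = 202 ✓

202 = 9² + 11²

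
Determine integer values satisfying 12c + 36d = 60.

Step 1: Check solvability.
gcd(12, 36) = 12
Since 12 divides 60, solutions exist.

Step 2: Apply extended Euclidean algorithm to find gcd.
We find integers such that 12*x0 + 36*y0 = 12

Step 3: Scale the particular solution.
Multiply by 60/12 = 5:
c = 5, d = 0

Step 4: Verify.
12*(5) + 36*(0) = 60 = 60 ✓

c = 5, d = 0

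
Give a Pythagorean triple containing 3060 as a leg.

We need the other leg and hypotenuse such that 3060² + x² = c².
Take x = 2080, c = 3700: 3060² + 2080² = 9363600 + 4326400 = 13690000 = 3700² ✓
Triple: (3060, 2080, 3700)

(3060, 2080, 3700)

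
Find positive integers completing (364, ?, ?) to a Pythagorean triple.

We need the other leg and hypotenuse such that 364² + x² = c².
Take x = 27, c = 365: 364² + 27² = 132496 + 729 = 133225 = 365² ✓
Triple: (27, 364, 365)

(27, 364, 365)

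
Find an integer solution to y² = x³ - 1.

Try small integer x values and check whether x³ - 1 is a perfect square.
x = 1: x³ - 1 = 1³ - 1 = 1 - 1 = 0
Is 0 a perfect square? 0² = 0 ✓
So (x, y) = (1, 0) is a solution.

x = 1, y = 0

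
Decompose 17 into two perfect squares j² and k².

We need to find integers j, k > 0 such that j² + k² = 17.
Trying j = 1: k² = 17 - 1² = 17 - 1 = 16
k = 4
Check: 1² + 4² = 1 + 16 = 17 ✓

17 = 1² + 4²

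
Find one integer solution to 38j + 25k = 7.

Step 1: Check solvability.
gcd(38, 25) = 1
Since 1 divides 7, solutions exist.

Step 2: Apply extended Euclidean algorithm to find gcd.
We find integers such that 38*x0 + 25*y0 = 1

Step 3: Scale the particular solution.
Multiply by 7/1 = 7:
j = 14, k = -21

Step 4: Verify.
38*(14) + 25*(-21) = 7 = 7 ✓

j = 14, k = -21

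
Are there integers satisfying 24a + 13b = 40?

Step 1: Compute gcd(24, 13).
gcd(24, 13) = 1

Step 2: Check divisibility.
Does 1 divide 40? 40 = 1 x 40, so yes.

By the theorem on linear Diophantine equations, 24a + 13b = 40 has integer solutions if and only if gcd(24, 13) divides 40. Since 1 | 40, solutions exist.

Yes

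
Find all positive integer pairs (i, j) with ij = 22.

The positive divisors of 22 are: 1, 2, 11, 22.
Each divisor d gives the pair (d, 22/d):
(1, 22), (2, 11), (11, 2), (22, 1)

(1, 22), (2, 11), (11, 2), (22, 1)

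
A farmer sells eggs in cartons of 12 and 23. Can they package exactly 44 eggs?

We need non-negative a, b with 12a + 23b = 44.
gcd(12, 23) = 1 divides 44, but no a in [0, 3] gives non-negative b.

No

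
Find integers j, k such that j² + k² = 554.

We need to find integers j, k > 0 such that j² + k² = 554.
Trying j = 5: k² = 554 - 5² = 554 - 25 = 529
k = 23
Check: 5² + 23² = 25 + 529 = 554 ✓

554 = 5² + 23²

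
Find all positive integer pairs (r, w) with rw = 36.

The positive divisors of 36 are: 1, 2, 3, 4, 6, 9, 12, 18, 36.
Each divisor d gives the pair (d, 36/d):
(1, 36), (2, 18), (3, 12), (4, 9), (6, 6), (9, 4), (12, 3), (18, 2), (36, 1)

(1, 36), (2, 18), (3, 12), (4, 9), (6, 6), (9, 4), (12, 3), (18, 2), (36, 1)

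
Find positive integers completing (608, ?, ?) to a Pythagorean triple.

We need the other leg and hypotenuse such that 608² + x² = c².
Take x = 105, c = 617: 608² + 105² = 369664 + 11025 = 380689 = 617² ✓
Triple: (105, 608, 617)

(105, 608, 617)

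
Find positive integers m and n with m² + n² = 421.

We need to find integers m, n > 0 such that m² + n² = 421.
Trying m = 14: n² = 421 - 14² = 421 - 196 = 225
n = 15
Check: 14² + 15² = 196 + 225 = 421 ✓

421 = 14² + 15²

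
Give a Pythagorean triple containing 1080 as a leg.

We need the other leg and hypotenuse such that 1080² + x² = c².
Take x = 329, c = 1129: 1080² + 329² = 1166400 + 108241 = 1274641 = 1129² ✓
Triple: (329, 1080, 1129)

(329, 1080, 1129)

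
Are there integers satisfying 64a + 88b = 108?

Step 1: Compute gcd(64, 88).
gcd(64, 88) = 8

Step 2: Check divisibility.
Does 8 divide 108? 108 = 8 x 13 + 4, so no.

By the theorem on linear Diophantine equations, 64a + 88b = 108 has integer solutions if and only if gcd(64, 88) divides 108. Since 8 does not divide 108, no solutions exist.

No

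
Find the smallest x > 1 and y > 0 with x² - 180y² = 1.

We seek the smallest positive integers (x, y) with x² - 180y² = 1, i.e., x² = 180y² + 1.
Try successive y values:
y = 1: x² = 180·1² + 1 = 181, not a perfect square
y = 2: x² = 180·2² + 1 = 721, not a perfect square
y = 3: x² = 180·3² + 1 = 1621, not a perfect square
... continuing the search (or via continued fractions) ...
y = 12: x² = 180·12² + 1 = 25921, x = 161 ✓

Verify: 161² - 180·12² = 25921 - 25920 = 1 ✓

x = 161, y = 12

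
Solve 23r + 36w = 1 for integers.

Step 1: Check solvability.
gcd(23, 36) = 1
Since 1 divides 1, solutions exist.

Step 2: Apply extended Euclidean algorithm to find gcd.
We find integers such that 23*x0 + 36*y0 = 1

Step 3: Scale the particular solution.
Multiply by 1/1 = 1:
r = 11, w = -7

Step 4: Verify.
23*(11) + 36*(-7) = 1 = 1 ✓

r = 11, w = -7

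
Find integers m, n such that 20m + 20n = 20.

Step 1: Check solvability.
gcd(20, 20) = 20
Since 20 divides 20, solutions exist.

Step 2: Apply extended Euclidean algorithm to find gcd.
We find integers such that 20*x0 + 20*y0 = 20

Step 3: Scale the particular solution.
Multiply by 20/20 = 1:
m = 0, n = 1

Step 4: Verify.
20*(0) + 20*(1) = 20 = 20 ✓

m = 0, n = 1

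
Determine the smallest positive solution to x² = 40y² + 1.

We seek the smallest positive integers (x, y) with x² - 40y² = 1, i.e., x² = 40y² + 1.
Try successive y values:
y = 1: x² = 40·1² + 1 = 41, not a perfect square
y = 2: x² = 40·2² + 1 = 161, not a perfect square
y = 3: x² = 40·3² + 1 = 361, x = 19 ✓

Verify: 19² - 40·3² = 361 - 360 = 1 ✓

x = 19, y = 3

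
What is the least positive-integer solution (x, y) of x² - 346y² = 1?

We seek the smallest positive integers (x, y) with x² - 346y² = 1, i.e., x² = 346y² + 1.
Try successive y values:
y = 1: x² = 346·1² + 1 = 347, not a perfect square
y = 2: x² = 346·2² + 1 = 1385, not a perfect square
y = 3: x² = 346·3² + 1 = 3115, not a perfect square
... continuing the search (or via continued fractions) ...
y = 930: x² = 346·930² + 1 = 299255401, x = 17299 ✓

Verify: 17299² - 346·930² = 299255401 - 299255400 = 1 ✓

x = 17299, y = 930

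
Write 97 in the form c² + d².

We need to find integers c, d > 0 such that c² + d² = 97.
Trying c = 4: d² = 97 - 4² = 97 - 16 = 81
d = 9
Check: 4² + 9² = 16 + 81 = 97 ✓

97 = 4² + 9²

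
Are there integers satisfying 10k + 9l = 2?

Step 1: Compute gcd(10, 9).
gcd(10, 9) = 1

Step 2: Check divisibility.
Does 1 divide 2? 2 = 1 x 2, so yes.

By the theorem on linear Diophantine equations, 10k + 9l = 2 has integer solutions if and only if gcd(10, 9) divides 2. Since 1 | 2, solutions exist.

Yes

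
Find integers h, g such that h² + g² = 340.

We need to find integers h, g > 0 such that h² + g² = 340.
Trying h = 4: g² = 340 - 4² = 340 - 16 = 324
g = 18
Check: 4² + 18² = 16 + 324 = 340 ✓

340 = 4² + 18²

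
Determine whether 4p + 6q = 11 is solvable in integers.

Step 1: Compute gcd(4, 6).
gcd(4, 6) = 2

Step 2: Check divisibility.
Does 2 divide 11? 11 = 2 x 5 + 1, so no.

By the theorem on linear Diophantine equations, 4p + 6q = 11 has integer solutions if and only if gcd(4, 6) divides 11. Since 2 does not divide 11, no solutions exist.

No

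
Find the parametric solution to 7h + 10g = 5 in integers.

Step 1: Compute gcd(7, 10) = 1.
Since 1 divides 5, solutions exist.

Step 2: Find a particular solution using extended Euclidean algorithm.
We get h₀ = 15, g₀ = -10.
Check: 7*15 + 10*-10 = 5 = 5 ✓

Step 3: Write the general solution.
h = 15 + (10/1)t = 15 + 10t
g = -10 - (7/1)t = -10 - 7t
for any integer t.

h = 15 + 10t, g = -10 - 7t for integer t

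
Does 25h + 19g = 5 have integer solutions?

Step 1: Compute gcd(25, 19).
gcd(25, 19) = 1

Step 2: Check divisibility.
Does 1 divide 5? 5 = 1 x 5, so yes.

By the theorem on linear Diophantine equations, 25h + 19g = 5 has integer solutions if and only if gcd(25, 19) divides 5. Since 1 | 5, solutions exist.

Yes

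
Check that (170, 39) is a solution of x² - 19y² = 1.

Compute x² = 170² = 28900
Compute 19y² = 19·39² = 19·1521 = 28899
x² - 19y² = 28900 - 28899 = 1
Since this equals 1, (170, 39) is a solution.

Yes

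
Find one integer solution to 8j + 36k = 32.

Step 1: Check solvability.
gcd(8, 36) = 4
Since 4 divides 32, solutions exist.

Step 2: Apply extended Euclidean algorithm to find gcd.
We find integers such that 8*x0 + 36*y0 = 4

Step 3: Scale the particular solution.
Multiply by 32/4 = 8:
j = -32, k = 8

Step 4: Verify.
8*(-32) + 36*(8) = 32 = 32 ✓

j = -32, k = 8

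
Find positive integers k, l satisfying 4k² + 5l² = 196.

Try small values of k and check whether (196 - 4k²)/5 is a perfect square.
k = 2: 4·2² = 16, so 5l² = 196 - 16 = 180, giving l² = 36, l = 6.
Check: 4·2² + 5·6² = 16 + 180 = 196 ✓

k = 2, l = 6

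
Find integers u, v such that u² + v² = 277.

We need to find integers u, v > 0 such that u² + v² = 277.
Trying u = 9: v² = 277 - 9² = 277 - 81 = 196
v = 14
Check: 9² + 14² = 81 + 196 = 277 ✓

277 = 9² + 14²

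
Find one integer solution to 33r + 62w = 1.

Step 1: Check solvability.
gcd(33, 62) = 1
Since 1 divides 1, solutions exist.

Step 2: Apply extended Euclidean algorithm to find gcd.
We find integers such that 33*x0 + 62*y0 = 1

Step 3: Scale the particular solution.
Multiply by 1/1 = 1:
r = -15, w = 8

Step 4: Verify.
33*(-15) + 62*(8) = 1 = 1 ✓

r = -15, w = 8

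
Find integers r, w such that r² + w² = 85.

We need to find integers r, w > 0 such that r² + w² = 85.
Trying r = 2: w² = 85 - 2² = 85 - 4 = 81
w = 9
Check: 2² + 9² = 4 + 81 = 85 ✓

85 = 2² + 9²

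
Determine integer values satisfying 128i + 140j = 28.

Step 1: Check solvability.
gcd(128, 140) = 4
Since 4 divides 28, solutions exist.

Step 2: Apply extended Euclidean algorithm to find gcd.
We find integers such that 128*x0 + 140*y0 = 4

Step 3: Scale the particular solution.
Multiply by 28/4 = 7:
i = -84, j = 77

Step 4: Verify.
128*(-84) + 140*(77) = 28 = 28 ✓

i = -84, j = 77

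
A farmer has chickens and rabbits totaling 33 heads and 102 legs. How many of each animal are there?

Let c = chickens, r = rabbits.
Heads: c + r = 33
Legs: 2c + 4r = 102
From the first equation, c = 33 - r. Substitute:
2(33 - r) + 4r = 102
66 + 2r = 102
r = (102 - 66)/2 = 18
c = 33 - 18 = 15

Chickens: 15, Rabbits: 18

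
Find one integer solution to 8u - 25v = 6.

Step 1: Check solvability.
gcd(8, 25) = 1
Since 1 divides 6, solutions exist.

Step 2: Apply extended Euclidean algorithm to find gcd.
We find integers such that 8*x0 + 25*y0 = 1

Step 3: Scale the particular solution.
Multiply by 6/1 = 6:
u = -18, v = -6

Step 4: Verify.
8*(-18) - 25*(-6) = 6 = 6 ✓

u = -18, v = -6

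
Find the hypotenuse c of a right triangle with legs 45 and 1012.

c² = a² + b² = 45² + 1012² = 2025 + 1024144 = 1026169
c = sqrt(1026169) = 1013

1013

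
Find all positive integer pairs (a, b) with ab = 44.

The positive divisors of 44 are: 1, 2, 4, 11, 22, 44.
Each divisor d gives the pair (d, 44/d):
(1, 44), (2, 22), (4, 11), (11, 4), (22, 2), (44, 1)

(1, 44), (2, 22), (4, 11), (11, 4), (22, 2), (44, 1)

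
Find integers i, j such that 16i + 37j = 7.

Step 1: Check solvability.
gcd(16, 37) = 1
Since 1 divides 7, solutions exist.

Step 2: Apply extended Euclidean algorithm to find gcd.
We find integers such that 16*x0 + 37*y0 = 1

Step 3: Scale the particular solution.
Multiply by 7/1 = 7:
i = 49, j = -21

Step 4: Verify.
16*(49) + 37*(-21) = 7 = 7 ✓

i = 49, j = -21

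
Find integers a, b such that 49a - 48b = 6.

Step 1: Check solvability.
gcd(49, 48) = 1
Since 1 divides 6, solutions exist.

Step 2: Apply extended Euclidean algorithm to find gcd.
We find integers such that 49*x0 + 48*y0 = 1

Step 3: Scale the particular solution.
Multiply by 6/1 = 6:
a = 6, b = 6

Step 4: Verify.
49*(6) - 48*(6) = 6 = 6 ✓

a = 6, b = 6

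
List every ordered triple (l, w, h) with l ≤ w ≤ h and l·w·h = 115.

Iterate l from 1 to ⌊115^(1/3)⌋. For each l dividing 115, iterate w ≥ l with w dividing 115/l, and set h = 115/(l·w).
Triples found (2): (1×1×115), (1×5×23)

(1×1×115), (1×5×23)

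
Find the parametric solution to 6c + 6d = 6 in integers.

Step 1: Compute gcd(6, 6) = 6.
Since 6 divides 6, solutions exist.

Step 2: Find a particular solution using extended Euclidean algorithm.
We get c₀ = 0, d₀ = 1.
Check: 6*0 + 6*1 = 6 = 6 ✓

Step 3: Write the general solution.
c = 0 + (6/6)t = 0 + 1t
d = 1 - (6/6)t = 1 - 1t
for any integer t.

c = 0 + 1t, d = 1 - 1t for integer t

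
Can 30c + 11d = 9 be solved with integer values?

Step 1: Compute gcd(30, 11).
gcd(30, 11) = 1

Step 2: Check divisibility.
Does 1 divide 9? 9 = 1 x 9, so yes.

By the theorem on linear Diophantine equations, 30c + 11d = 9 has integer solutions if and only if gcd(30, 11) divides 9. Since 1 | 9, solutions exist.

Yes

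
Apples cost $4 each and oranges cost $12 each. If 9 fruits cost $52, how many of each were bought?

Let a = apples, o = oranges.
a + o = 9
4a + 12o = 52
Substitute o = 9 - a:
4a + 12(9 - a) = 52
(4 - 12)a = 52 - 108
-8a = -56
a = 7, o = 9 - 7 = 2

Apples: 7, Oranges: 2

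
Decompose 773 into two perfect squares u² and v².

We need to find integers u, v > 0 such that u² + v² = 773.
Trying u = 17: v² = 773 - 17² = 773 - 289 = 484
v = 22
Check: 17² + 22² = 289 + 484 = 773 ✓

773 = 17² + 22²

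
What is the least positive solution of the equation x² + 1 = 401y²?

We need x² = 401y² - 1. Try successive y:
y = 1: x² = 401·1² - 1 = 400 = 20² ✓
Check: 20² - 401·1² = 400 - 401 = -1 ✓

x = 20, y = 1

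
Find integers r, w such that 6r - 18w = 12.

Step 1: Check solvability.
gcd(6, 18) = 6
Since 6 divides 12, solutions exist.

Step 2: Apply extended Euclidean algorithm to find gcd.
We find integers such that 6*x0 + 18*y0 = 6

Step 3: Scale the particular solution.
Multiply by 12/6 = 2:
r = 2, w = 0

Step 4: Verify.
6*(2) - 18*(0) = 12 = 12 ✓

r = 2, w = 0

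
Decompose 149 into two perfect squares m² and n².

We need to find integers m, n > 0 such that m² + n² = 149.
Trying m = 7: n² = 149 - 7² = 149 - 49 = 100
n = 10
Check: 7² + 10² = 49 + 100 = 149 ✓

149 = 7² + 10²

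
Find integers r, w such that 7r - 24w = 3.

Step 1: Check solvability.
gcd(7, 24) = 1
Since 1 divides 3, solutions exist.

Step 2: Apply extended Euclidean algorithm to find gcd.
We find integers such that 7*x0 + 24*y0 = 1

Step 3: Scale the particular solution.
Multiply by 3/1 = 3:
r = 21, w = 6

Step 4: Verify.
7*(21) - 24*(6) = 3 = 3 ✓

r = 21, w = 6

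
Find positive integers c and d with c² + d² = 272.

We need to find integers c, d > 0 such that c² + d² = 272.
Trying c = 4: d² = 272 - 4² = 272 - 16 = 256
d = 16
Check: 4² + 16² = 16 + 256 = 272 ✓

272 = 4² + 16²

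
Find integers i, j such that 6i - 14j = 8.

Step 1: Check solvability.
gcd(6, 14) = 2
Since 2 divides 8, solutions exist.

Step 2: Apply extended Euclidean algorithm to find gcd.
We find integers such that 6*x0 + 14*y0 = 2

Step 3: Scale the particular solution.
Multiply by 8/2 = 4:
i = -8, j = -4

Step 4: Verify.
6*(-8) - 14*(-4) = 8 = 8 ✓

i = -8, j = -4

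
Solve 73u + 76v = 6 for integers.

Step 1: Check solvability.
gcd(73, 76) = 1
Since 1 divides 6, solutions exist.

Step 2: Apply extended Euclidean algorithm to find gcd.
We find integers such that 73*x0 + 76*y0 = 1

Step 3: Scale the particular solution.
Multiply by 6/1 = 6:
u = 150, v = -144

Step 4: Verify.
73*(150) + 76*(-144) = 6 = 6 ✓

u = 150, v = -144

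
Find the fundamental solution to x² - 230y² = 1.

We seek the smallest positive integers (x, y) with x² - 230y² = 1, i.e., x² = 230y² + 1.
Try successive y values:
y = 1: x² = 230·1² + 1 = 231, not a perfect square
y = 2: x² = 230·2² + 1 = 921, not a perfect square
y = 3: x² = 230·3² + 1 = 2071, not a perfect square
... continuing the search (or via continued fractions) ...
y = 6: x² = 230·6² + 1 = 8281, x = 91 ✓

Verify: 91² - 230·6² = 8281 - 8280 = 1 ✓

x = 91, y = 6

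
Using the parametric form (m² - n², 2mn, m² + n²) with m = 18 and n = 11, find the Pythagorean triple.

a = m² - n² = 324 - 121 = 203
b = 2mn = 2·18·11 = 396
c = m² + n² = 324 + 121 = 445
Verify: 203² + 396² = 41209 + 156816 = 198025 = 445² ✓

(203, 396, 445)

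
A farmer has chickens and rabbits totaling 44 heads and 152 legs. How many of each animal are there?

Let c = chickens, r = rabbits.
Heads: c + r = 44
Legs: 2c + 4r = 152
From the first equation, c = 44 - r. Substitute:
2(44 - r) + 4r = 152
88 + 2r = 152
r = (152 - 88)/2 = 32
c = 44 - 32 = 12

Chickens: 12, Rabbits: 32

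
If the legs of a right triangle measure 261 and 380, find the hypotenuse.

c² = a² + b² = 261² + 380² = 68121 + 144400 = 212521
c = 461

461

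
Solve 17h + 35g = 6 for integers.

Step 1: Check solvability.
gcd(17, 35) = 1
Since 1 divides 6, solutions exist.

Step 2: Apply extended Euclidean algorithm to find gcd.
We find integers such that 17*x0 + 35*y0 = 1

Step 3: Scale the particular solution.
Multiply by 6/1 = 6:
h = -12, g = 6

Step 4: Verify.
17*(-12) + 35*(6) = 6 = 6 ✓

h = -12, g = 6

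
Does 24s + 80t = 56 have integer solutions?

Step 1: Compute gcd(24, 80).
gcd(24, 80) = 8

Step 2: Check divisibility.
Does 8 divide 56? 56 = 8 x 7, so yes.

By the theorem on linear Diophantine equations, 24s + 80t = 56 has integer solutions if and only if gcd(24, 80) divides 56. Since 8 | 56, solutions exist.

Yes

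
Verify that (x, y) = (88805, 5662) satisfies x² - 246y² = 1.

Compute x² = 88805² = 7886328025
Compute 246y² = 246·5662² = 246·32058244 = 7886328024
x² - 246y² = 7886328025 - 7886328024 = 1
Since this equals 1, (88805, 5662) is a solution.

Yes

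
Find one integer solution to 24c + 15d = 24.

Step 1: Check solvability.
gcd(24, 15) = 3
Since 3 divides 24, solutions exist.

Step 2: Apply extended Euclidean algorithm to find gcd.
We find integers such that 24*x0 + 15*y0 = 3

Step 3: Scale the particular solution.
Multiply by 24/3 = 8:
c = 16, d = -24

Step 4: Verify.
24*(16) + 15*(-24) = 24 = 24 ✓

c = 16, d = -24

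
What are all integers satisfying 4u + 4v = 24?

Step 1: Compute gcd(4, 4) = 4.
Since 4 divides 24, solutions exist.

Step 2: Find a particular solution using extended Euclidean algorithm.
We get u₀ = 0, v₀ = 6.
Check: 4*0 + 4*6 = 24 = 24 ✓

Step 3: Write the general solution.
u = 0 + (4/4)t = 0 + 1t
v = 6 - (4/4)t = 6 - 1t
for any integer t.

u = 0 + 1t, v = 6 - 1t for integer t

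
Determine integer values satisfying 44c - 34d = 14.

Step 1: Check solvability.
gcd(44, 34) = 2
Since 2 divides 14, solutions exist.

Step 2: Apply extended Euclidean algorithm to find gcd.
We find integers such that 44*x0 + 34*y0 = 2

Step 3: Scale the particular solution.
Multiply by 14/2 = 7:
c = 49, d = 63

Step 4: Verify.
44*(49) - 34*(63) = 14 = 14 ✓

c = 49, d = 63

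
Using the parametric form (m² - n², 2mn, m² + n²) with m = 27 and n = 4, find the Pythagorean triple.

a = m² - n² = 729 - 16 = 713
b = 2mn = 2·27·4 = 216
c = m² + n² = 729 + 16 = 745
Verify: 713² + 216² = 508369 + 46656 = 555025 = 745² ✓

(713, 216, 745)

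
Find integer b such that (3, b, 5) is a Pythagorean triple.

b² = c² - a² = 5² - 3² = 25 - 9 = 16
b = sqrt(16) = 4

4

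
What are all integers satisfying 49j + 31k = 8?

Step 1: Compute gcd(49, 31) = 1.
Since 1 divides 8, solutions exist.

Step 2: Find a particular solution using extended Euclidean algorithm.
We get j₀ = -96, k₀ = 152.
Check: 49*-96 + 31*152 = 8 = 8 ✓

Step 3: Write the general solution.
j = -96 + (31/1)t = -96 + 31t
k = 152 - (49/1)t = 152 - 49t
for any integer t.

j = -96 + 31t, k = 152 - 49t for integer t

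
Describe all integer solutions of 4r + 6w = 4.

Step 1: Compute gcd(4, 6) = 2.
Since 2 divides 4, solutions exist.

Step 2: Find a particular solution using extended Euclidean algorithm.
We get r₀ = -2, w₀ = 2.
Check: 4*-2 + 6*2 = 4 = 4 ✓

Step 3: Write the general solution.
r = -2 + (6/2)t = -2 + 3t
w = 2 - (4/2)t = 2 - 2t
for any integer t.

r = -2 + 3t, w = 2 - 2t for integer t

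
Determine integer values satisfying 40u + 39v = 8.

Step 1: Check solvability.
gcd(40, 39) = 1
Since 1 divides 8, solutions exist.

Step 2: Apply extended Euclidean algorithm to find gcd.
We find integers such that 40*x0 + 39*y0 = 1

Step 3: Scale the particular solution.
Multiply by 8/1 = 8:
u = 8, v = -8

Step 4: Verify.
40*(8) + 39*(-8) = 8 = 8 ✓

u = 8, v = -8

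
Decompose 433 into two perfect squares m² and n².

We need to find integers m, n > 0 such that m² + n² = 433.
Trying m = 12: n² = 433 - 12² = 433 - 144 = 289
n = 17
Check: 12² + 17² = 144 + 289 = 433 ✓

433 = 12² + 17²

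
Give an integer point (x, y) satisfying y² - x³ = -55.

Try small integer x values and check whether x³ - 55 is a perfect square.
x = 4: x³ - 55 = 4³ - 55 = 64 - 55 = 9
Is 9 a perfect square? 3² = 9 ✓
So (x, y) = (4, 3) is a solution.

x = 4, y = 3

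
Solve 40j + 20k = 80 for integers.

Step 1: Check solvability.
gcd(40, 20) = 20
Since 20 divides 80, solutions exist.

Step 2: Apply extended Euclidean algorithm to find gcd.
We find integers such that 40*x0 + 20*y0 = 20

Step 3: Scale the particular solution.
Multiply by 80/20 = 4:
j = 0, k = 4

Step 4: Verify.
40*(0) + 20*(4) = 80 = 80 ✓

j = 0, k = 4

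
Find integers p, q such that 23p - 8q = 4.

Step 1: Check solvability.
gcd(23, 8) = 1
Since 1 divides 4, solutions exist.

Step 2: Apply extended Euclidean algorithm to find gcd.
We find integers such that 23*x0 + 8*y0 = 1

Step 3: Scale the particular solution.
Multiply by 4/1 = 4:
p = -4, q = -12

Step 4: Verify.
23*(-4) - 8*(-12) = 4 = 4 ✓

p = -4, q = -12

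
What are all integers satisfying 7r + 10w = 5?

Step 1: Compute gcd(7, 10) = 1.
Since 1 divides 5, solutions exist.

Step 2: Find a particular solution using extended Euclidean algorithm.
We get r₀ = 15, w₀ = -10.
Check: 7*15 + 10*-10 = 5 = 5 ✓

Step 3: Write the general solution.
r = 15 + (10/1)t = 15 + 10t
w = -10 - (7/1)t = -10 - 7t
for any integer t.

r = 15 + 10t, w = -10 - 7t for integer t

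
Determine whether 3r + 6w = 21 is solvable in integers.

Step 1: Compute gcd(3, 6).
gcd(3, 6) = 3

Step 2: Check divisibility.
Does 3 divide 21? 21 = 3 x 7, so yes.

By the theorem on linear Diophantine equations, 3r + 6w = 21 has integer solutions if and only if gcd(3, 6) divides 21. Since 3 | 21, solutions exist.

Yes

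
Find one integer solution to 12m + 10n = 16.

Step 1: Check solvability.
gcd(12, 10) = 2
Since 2 divides 16, solutions exist.

Step 2: Apply extended Euclidean algorithm to find gcd.
We find integers such that 12*x0 + 10*y0 = 2

Step 3: Scale the particular solution.
Multiply by 16/2 = 8:
m = 8, n = -8

Step 4: Verify.
12*(8) + 10*(-8) = 16 = 16 ✓

m = 8, n = -8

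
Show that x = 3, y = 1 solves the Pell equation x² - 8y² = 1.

Compute x² = 3² = 9
Compute 8y² = 8·1² = 8·1 = 8
x² - 8y² = 9 - 8 = 1
Since this equals 1, (3, 1) is a solution.

Yes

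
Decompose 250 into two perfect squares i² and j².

We need to find integers i, j > 0 such that i² + j² = 250.
Trying i = 5: j² = 250 - 5² = 250 - 25 = 225
j = 15
Check: 5² + 15² = 25 + 225 = 250 ✓

250 = 5² + 15²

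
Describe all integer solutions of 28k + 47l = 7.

Step 1: Compute gcd(28, 47) = 1.
Since 1 divides 7, solutions exist.

Step 2: Find a particular solution using extended Euclidean algorithm.
We get k₀ = -35, l₀ = 21.
Check: 28*-35 + 47*21 = 7 = 7 ✓

Step 3: Write the general solution.
k = -35 + (47/1)t = -35 + 47t
l = 21 - (28/1)t = 21 - 28t
for any integer t.

k = -35 + 47t, l = 21 - 28t for integer t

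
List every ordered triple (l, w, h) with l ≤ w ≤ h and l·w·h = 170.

Iterate l from 1 to ⌊170^(1/3)⌋. For each l dividing 170, iterate w ≥ l with w dividing 170/l, and set h = 170/(l·w).
Triples found (5): (1×1×170), (1×2×85), (1×5×34), (1×10×17), (2×5×17)

(1×1×170), (1×2×85), (1×5×34), (1×10×17), (2×5×17)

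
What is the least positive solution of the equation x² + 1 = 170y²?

We need x² = 170y² - 1. Try successive y:
y = 1: x² = 170·1² - 1 = 169 = 13² ✓
Check: 13² - 170·1² = 169 - 170 = -1 ✓

x = 13, y = 1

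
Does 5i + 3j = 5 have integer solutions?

Step 1: Compute gcd(5, 3).
gcd(5, 3) = 1

Step 2: Check divisibility.
Does 1 divide 5? 5 = 1 x 5, so yes.

By the theorem on linear Diophantine equations, 5i + 3j = 5 has integer solutions if and only if gcd(5, 3) divides 5. Since 1 | 5, solutions exist.

Yes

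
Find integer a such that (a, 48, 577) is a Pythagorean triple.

a² = c² - b² = 577² - 48² = 332929 - 2304 = 330625
a = sqrt(330625) = 575

575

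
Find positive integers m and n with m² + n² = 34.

We need to find integers m, n > 0 such that m² + n² = 34.
Trying m = 3: n² = 34 - 3² = 34 - 9 = 25
n = 5
Check: 3² + 5² = 9 + 25 = 34 ✓

34 = 3² + 5²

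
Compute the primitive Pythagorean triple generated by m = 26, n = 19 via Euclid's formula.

a = m² - n² = 26² - 19² = 676 - 361 = 315
b = 2mn = 2·26·19 = 988
c = m² + n² = 676 + 361 = 1037
Verify: 315² + 988² = 99225 + 976144 = 1075369 = 1037² ✓

(315, 988, 1037)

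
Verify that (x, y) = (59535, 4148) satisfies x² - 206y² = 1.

Compute x² = 59535² = 3544416225
Compute 206y² = 206·4148² = 206·17205904 = 3544416224
x² - 206y² = 3544416225 - 3544416224 = 1
Since this equals 1, (59535, 4148) is a solution.

Yes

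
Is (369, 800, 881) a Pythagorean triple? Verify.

Compute a² + b² = 369² + 800² = 136161 + 640000 = 776161
Compute c² = 881² = 776161
Since 776161 = 776161, confirmed.

Yes, it is a Pythagorean triple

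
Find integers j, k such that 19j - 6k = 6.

Step 1: Check solvability.
gcd(19, 6) = 1
Since 1 divides 6, solutions exist.

Step 2: Apply extended Euclidean algorithm to find gcd.
We find integers such that 19*x0 + 6*y0 = 1

Step 3: Scale the particular solution.
Multiply by 6/1 = 6:
j = 6, k = 18

Step 4: Verify.
19*(6) - 6*(18) = 6 = 6 ✓

j = 6, k = 18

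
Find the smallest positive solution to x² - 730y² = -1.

We need x² = 730y² - 1. Try successive y:
y = 1: x² = 730·1² - 1 = 729 = 27² ✓
Check: 27² - 730·1² = 729 - 730 = -1 ✓

x = 27, y = 1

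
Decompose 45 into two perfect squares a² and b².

We need to find integers a, b > 0 such that a² + b² = 45.
Trying a = 3: b² = 45 - 3² = 45 - 9 = 36
b = 6
Check: 3² + 6² = 9 + 36 = 45 ✓

45 = 3² + 6²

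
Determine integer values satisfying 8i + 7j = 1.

Step 1: Check solvability.
gcd(8, 7) = 1
Since 1 divides 1, solutions exist.

Step 2: Apply extended Euclidean algorithm to find gcd.
We find integers such that 8*x0 + 7*y0 = 1

Step 3: Scale the particular solution.
Multiply by 1/1 = 1:
i = 1, j = -1

Step 4: Verify.
8*(1) + 7*(-1) = 1 = 1 ✓

i = 1, j = -1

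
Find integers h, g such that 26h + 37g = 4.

Step 1: Check solvability.
gcd(26, 37) = 1
Since 1 divides 4, solutions exist.

Step 2: Apply extended Euclidean algorithm to find gcd.
We find integers such that 26*x0 + 37*y0 = 1

Step 3: Scale the particular solution.
Multiply by 4/1 = 4:
h = 40, g = -28

Step 4: Verify.
26*(40) + 37*(-28) = 4 = 4 ✓

h = 40, g = -28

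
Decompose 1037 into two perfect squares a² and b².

We need to find integers a, b > 0 such that a² + b² = 1037.
Trying a = 14: b² = 1037 - 14² = 1037 - 196 = 841
b = 29
Check: 14² + 29² = 196 + 841 = 1037 ✓

1037 = 14² + 29²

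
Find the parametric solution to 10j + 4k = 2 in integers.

Step 1: Compute gcd(10, 4) = 2.
Since 2 divides 2, solutions exist.

Step 2: Find a particular solution using extended Euclidean algorithm.
We get j₀ = 1, k₀ = -2.
Check: 10*1 + 4*-2 = 2 = 2 ✓

Step 3: Write the general solution.
j = 1 + (4/2)t = 1 + 2t
k = -2 - (10/2)t = -2 - 5t
for any integer t.

j = 1 + 2t, k = -2 - 5t for integer t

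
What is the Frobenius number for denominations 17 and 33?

For two coprime denominations a and b, the Frobenius number (largest value not representable as a non-negative combination) is ab - a - b.
Here gcd(17, 33) = 1, so they are coprime.
F(17, 33) = 17·33 - 17 - 33 = 561 - 50 = 511

511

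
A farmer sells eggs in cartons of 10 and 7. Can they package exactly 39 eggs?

We need non-negative a, b with 10a + 7b = 39.
gcd(10, 7) = 1 divides 39, but no a in [0, 3] gives non-negative b.

No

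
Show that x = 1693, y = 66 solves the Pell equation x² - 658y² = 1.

Compute x² = 1693² = 2866249
Compute 658y² = 658·66² = 658·4356 = 2866248
x² - 658y² = 2866249 - 2866248 = 1
Since this equals 1, (1693, 66) is a solution.

Yes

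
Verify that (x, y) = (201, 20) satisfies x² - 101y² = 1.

Compute x² = 201² = 40401
Compute 101y² = 101·20² = 101·400 = 40400
x² - 101y² = 40401 - 40400 = 1
Since this equals 1, (201, 20) is a solution.

Yes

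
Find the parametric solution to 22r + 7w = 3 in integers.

Step 1: Compute gcd(22, 7) = 1.
Since 1 divides 3, solutions exist.

Step 2: Find a particular solution using extended Euclidean algorithm.
We get r₀ = 3, w₀ = -9.
Check: 22*3 + 7*-9 = 3 = 3 ✓

Step 3: Write the general solution.
r = 3 + (7/1)t = 3 + 7t
w = -9 - (22/1)t = -9 - 22t
for any integer t.

r = 3 + 7t, w = -9 - 22t for integer t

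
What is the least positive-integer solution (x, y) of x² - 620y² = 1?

We seek the smallest positive integers (x, y) with x² - 620y² = 1, i.e., x² = 620y² + 1.
Try successive y values:
y = 1: x² = 620·1² + 1 = 621, not a perfect square
y = 2: x² = 620·2² + 1 = 2481, not a perfect square
y = 3: x² = 620·3² + 1 = 5581, not a perfect square
... continuing the search (or via continued fractions) ...
y = 10: x² = 620·10² + 1 = 62001, x = 249 ✓

Verify: 249² - 620·10² = 62001 - 62000 = 1 ✓

x = 249, y = 10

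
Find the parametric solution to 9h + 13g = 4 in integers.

Step 1: Compute gcd(9, 13) = 1.
Since 1 divides 4, solutions exist.

Step 2: Find a particular solution using extended Euclidean algorithm.
We get h₀ = 12, g₀ = -8.
Check: 9*12 + 13*-8 = 4 = 4 ✓

Step 3: Write the general solution.
h = 12 + (13/1)t = 12 + 13t
g = -8 - (9/1)t = -8 - 9t
for any integer t.

h = 12 + 13t, g = -8 - 9t for integer t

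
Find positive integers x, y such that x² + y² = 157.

Search for x with 157 - x² a perfect square.
x = 6: 157 - 6² = 157 - 36 = 121 = 11² ✓
So x = 6, y = 11.

x = 6, y = 11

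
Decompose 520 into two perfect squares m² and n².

We need to find integers m, n > 0 such that m² + n² = 520.
Trying m = 6: n² = 520 - 6² = 520 - 36 = 484
n = 22
Check: 6² + 22² = 36 + 484 = 520 ✓

520 = 6² + 22²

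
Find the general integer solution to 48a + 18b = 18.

Step 1: Compute gcd(48, 18) = 6.
Since 6 divides 18, solutions exist.

Step 2: Find a particular solution using extended Euclidean algorithm.
We get a₀ = -3, b₀ = 9.
Check: 48*-3 + 18*9 = 18 = 18 ✓

Step 3: Write the general solution.
a = -3 + (18/6)t = -3 + 3t
b = 9 - (48/6)t = 9 - 8t
for any integer t.

a = -3 + 3t, b = 9 - 8t for integer t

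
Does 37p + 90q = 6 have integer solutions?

Step 1: Compute gcd(37, 90).
gcd(37, 90) = 1

Step 2: Check divisibility.
Does 1 divide 6? 6 = 1 x 6, so yes.

By the theorem on linear Diophantine equations, 37p + 90q = 6 has integer solutions if and only if gcd(37, 90) divides 6. Since 1 | 6, solutions exist.

Yes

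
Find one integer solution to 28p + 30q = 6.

Step 1: Check solvability.
gcd(28, 30) = 2
Since 2 divides 6, solutions exist.

Step 2: Apply extended Euclidean algorithm to find gcd.
We find integers such that 28*x0 + 30*y0 = 2

Step 3: Scale the particular solution.
Multiply by 6/2 = 3:
p = -3, q = 3

Step 4: Verify.
28*(-3) + 30*(3) = 6 = 6 ✓

p = -3, q = 3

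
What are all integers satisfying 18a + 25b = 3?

Step 1: Compute gcd(18, 25) = 1.
Since 1 divides 3, solutions exist.

Step 2: Find a particular solution using extended Euclidean algorithm.
We get a₀ = 21, b₀ = -15.
Check: 18*21 + 25*-15 = 3 = 3 ✓

Step 3: Write the general solution.
a = 21 + (25/1)t = 21 + 25t
b = -15 - (18/1)t = -15 - 18t
for any integer t.

a = 21 + 25t, b = -15 - 18t for integer t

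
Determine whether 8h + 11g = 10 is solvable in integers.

Step 1: Compute gcd(8, 11).
gcd(8, 11) = 1

Step 2: Check divisibility.
Does 1 divide 10? 10 = 1 x 10, so yes.

By the theorem on linear Diophantine equations, 8h + 11g = 10 has integer solutions if and only if gcd(8, 11) divides 10. Since 1 | 10, solutions exist.

Yes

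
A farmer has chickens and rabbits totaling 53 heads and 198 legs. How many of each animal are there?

Let c = chickens, r = rabbits.
Heads: c + r = 53
Legs: 2c + 4r = 198
From the first equation, c = 53 - r. Substitute:
2(53 - r) + 4r = 198
106 + 2r = 198
r = (198 - 106)/2 = 46
c = 53 - 46 = 7

Chickens: 7, Rabbits: 46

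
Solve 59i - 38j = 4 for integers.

Step 1: Check solvability.
gcd(59, 38) = 1
Since 1 divides 4, solutions exist.

Step 2: Apply extended Euclidean algorithm to find gcd.
We find integers such that 59*x0 + 38*y0 = 1

Step 3: Scale the particular solution.
Multiply by 4/1 = 4:
i = -36, j = -56

Step 4: Verify.
59*(-36) - 38*(-56) = 4 = 4 ✓

i = -36, j = -56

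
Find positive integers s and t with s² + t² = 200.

We need to find integers s, t > 0 such that s² + t² = 200.
Trying s = 2: t² = 200 - 2² = 200 - 4 = 196
t = 14
Check: 2² + 14² = 4 + 196 = 200 ✓

200 = 2² + 14²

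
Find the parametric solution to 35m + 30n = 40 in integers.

Step 1: Compute gcd(35, 30) = 5.
Since 5 divides 40, solutions exist.

Step 2: Find a particular solution using extended Euclidean algorithm.
We get m₀ = 8, n₀ = -8.
Check: 35*8 + 30*-8 = 40 = 40 ✓

Step 3: Write the general solution.
m = 8 + (30/5)t = 8 + 6t
n = -8 - (35/5)t = -8 - 7t
for any integer t.

m = 8 + 6t, n = -8 - 7t for integer t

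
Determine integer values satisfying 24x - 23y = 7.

Step 1: Check solvability.
gcd(24, 23) = 1
Since 1 divides 7, solutions exist.

Step 2: Apply extended Euclidean algorithm to find gcd.
We find integers such that 24*x0 + 23*y0 = 1

Step 3: Scale the particular solution.
Multiply by 7/1 = 7:
x = 7, y = 7

Step 4: Verify.
24*(7) - 23*(7) = 7 = 7 ✓

x = 7, y = 7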